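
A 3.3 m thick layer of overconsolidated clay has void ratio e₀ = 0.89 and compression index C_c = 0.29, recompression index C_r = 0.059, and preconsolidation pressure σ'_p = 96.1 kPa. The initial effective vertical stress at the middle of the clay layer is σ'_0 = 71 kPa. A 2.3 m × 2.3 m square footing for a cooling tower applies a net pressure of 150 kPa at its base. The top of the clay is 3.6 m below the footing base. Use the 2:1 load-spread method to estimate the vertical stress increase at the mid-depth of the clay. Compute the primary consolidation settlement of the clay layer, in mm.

Mid-depth of clay below the footing base: z = 3.6 + 3.3/2 = 5.25 m.
Stress increase at mid-clay by the 2:1 spreading method:
Δσ = qBL/((B+z)(L+z)) = 150×2.3×2.3/((2.3+5.25)(2.3+5.25)) = 13.92 kPa
Final effective stress: σ'_f = 71 + 13.92 = 84.92 kPa.
σ'_f = 84.92 ≤ σ'_p = 96.1 kPa, so the clay remains overconsolidated and only the recompression index applies:
S_c = C_r·H/(1+e₀)·log₁₀(σ'_f/σ'_0) = 0.059×3.3/1.89×log₁₀(84.92/71)
    = 0.10301 × 0.077752 = 0.00801 m

S_c ≈ 8.01 mm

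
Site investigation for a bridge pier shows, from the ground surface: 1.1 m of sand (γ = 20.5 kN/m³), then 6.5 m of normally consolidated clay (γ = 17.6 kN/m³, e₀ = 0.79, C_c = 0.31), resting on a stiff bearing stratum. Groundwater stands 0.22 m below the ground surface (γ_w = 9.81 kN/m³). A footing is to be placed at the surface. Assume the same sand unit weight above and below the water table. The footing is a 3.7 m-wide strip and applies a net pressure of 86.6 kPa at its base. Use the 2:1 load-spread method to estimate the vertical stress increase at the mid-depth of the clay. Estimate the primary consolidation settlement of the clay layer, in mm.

S_c ≈ 342 mm

Mid-depth of clay below the ground surface: z = 1.1 + 6.5/2 = 4.35 m.
Total vertical stress at mid-clay: σ_v = 20.5×1.1 + 17.6×3.25 = 79.75 kPa.
Pore pressure: u = 9.81×(4.35 − 0.22) = 40.515 kPa.
Initial effective stress: σ'_0 = σ_v − u = 79.75 − 40.515 = 39.235 kPa.
Stress increase at mid-clay by the 2:1 spreading method:
Δσ = qB/(B+z) = 86.6×3.7/(3.7+4.35) = 39.804 kPa
Final effective stress: σ'_f = σ'_0 + Δσ = 39.235 + 39.804 = 79.039 kPa.
Normally consolidated clay, so the full stress increment lies on the virgin compression line:
S_c = C_c·H/(1+e₀)·log₁₀(σ'_f/σ'_0) = 0.31×6.5/(1+0.79)×log₁₀(79.039/39.235)
    = 1.1257 × 0.30417 = 0.3424 m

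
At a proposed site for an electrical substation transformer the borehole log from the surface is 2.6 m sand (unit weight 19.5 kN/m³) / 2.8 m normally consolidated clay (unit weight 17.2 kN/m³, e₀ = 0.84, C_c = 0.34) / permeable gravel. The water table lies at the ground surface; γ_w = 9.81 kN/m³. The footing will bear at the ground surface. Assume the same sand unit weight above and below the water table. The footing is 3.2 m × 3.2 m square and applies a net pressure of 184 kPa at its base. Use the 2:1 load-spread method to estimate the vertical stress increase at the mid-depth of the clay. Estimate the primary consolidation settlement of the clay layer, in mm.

S_c ≈ 158 mm

Mid-depth of clay below the ground surface: z = 2.6 + 2.8/2 = 4 m.
Total vertical stress at mid-clay: σ_v = 19.5×2.6 + 17.2×1.4 = 74.78 kPa.
Pore pressure: u = 9.81×(4 − 0) = 39.24 kPa.
Initial effective stress: σ'_0 = σ_v − u = 74.78 − 39.24 = 35.54 kPa.
Stress increase at mid-clay by the 2:1 spreading method:
Δσ = qBL/((B+z)(L+z)) = 184×3.2×3.2/((3.2+4)(3.2+4)) = 36.346 kPa
Final effective stress: σ'_f = σ'_0 + Δσ = 35.54 + 36.346 = 71.886 kPa.
Normally consolidated clay, so the full stress increment lies on the virgin compression line:
S_c = C_c·H/(1+e₀)·log₁₀(σ'_f/σ'_0) = 0.34×2.8/(1+0.84)×log₁₀(71.886/35.54)
    = 0.51739 × 0.30593 = 0.1583 m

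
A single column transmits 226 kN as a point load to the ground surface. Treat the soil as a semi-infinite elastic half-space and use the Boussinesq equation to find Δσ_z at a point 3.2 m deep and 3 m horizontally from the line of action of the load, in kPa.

Δσ_z ≈ 2.18 kPa

Boussinesq vertical stress below a point load on an elastic half-space:
Δσ_z = 3P/(2πz²) · [1 + (r/z)²]^(−5/2)
r/z = 3/3.2 = 0.9375; [1+(r/z)²]^(−5/2) = 0.20665.
Δσ_z = 3×226/(2π×3.2²) × 0.20665 = 10.538 × 0.20665 = 2.178 kPa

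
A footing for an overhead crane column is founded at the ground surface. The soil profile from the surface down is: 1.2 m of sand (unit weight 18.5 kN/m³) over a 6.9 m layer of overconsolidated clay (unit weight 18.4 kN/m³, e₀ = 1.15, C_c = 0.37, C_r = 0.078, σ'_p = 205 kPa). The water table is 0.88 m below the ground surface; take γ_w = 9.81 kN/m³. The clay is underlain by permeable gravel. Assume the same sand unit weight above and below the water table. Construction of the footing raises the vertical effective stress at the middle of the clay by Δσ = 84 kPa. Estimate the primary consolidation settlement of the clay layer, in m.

S_c ≈ 0.109 m

Mid-depth of clay below the ground surface: z = 1.2 + 6.9/2 = 4.65 m.
Total vertical stress at mid-clay: σ_v = 18.5×1.2 + 18.4×3.45 = 85.68 kPa.
Pore pressure: u = 9.81×(4.65 − 0.88) = 36.984 kPa.
Initial effective stress: σ'_0 = σ_v − u = 85.68 − 36.984 = 48.696 kPa.
Final effective stress: σ'_f = 48.696 + 84 = 132.7 kPa.
σ'_f = 132.7 ≤ σ'_p = 205 kPa, so the clay remains overconsolidated and only the recompression index applies:
S_c = C_r·H/(1+e₀)·log₁₀(σ'_f/σ'_0) = 0.078×6.9/2.15×log₁₀(132.7/48.696)
    = 0.25033 × 0.43538 = 0.109 m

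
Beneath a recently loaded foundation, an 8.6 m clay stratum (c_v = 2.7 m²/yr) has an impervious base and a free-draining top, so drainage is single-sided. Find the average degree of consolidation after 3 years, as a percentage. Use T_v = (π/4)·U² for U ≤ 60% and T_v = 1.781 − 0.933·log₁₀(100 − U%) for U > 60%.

U ≈ 37.3 %

Drainage path length: H_d = H = 8.6 m (single drainage).
T_v = c_v·t/H_d² = 2.7×3/8.6² = 0.10952.
T_v = 0.10952 corresponds to the U ≤ 60% branch:
U = √(4T_v/π) = 0.3734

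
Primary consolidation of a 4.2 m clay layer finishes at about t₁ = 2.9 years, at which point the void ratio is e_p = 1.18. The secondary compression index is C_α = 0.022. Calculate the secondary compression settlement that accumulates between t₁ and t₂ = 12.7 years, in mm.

Secondary compression: S_s = C_α·H/(1+e_p)·log₁₀(t₂/t₁)
S_s = 0.022×4.2/(1+1.18)×log₁₀(12.7/2.9)
    = 0.04239 × 0.6414 = 0.02719 m

S_s ≈ 27.2 mm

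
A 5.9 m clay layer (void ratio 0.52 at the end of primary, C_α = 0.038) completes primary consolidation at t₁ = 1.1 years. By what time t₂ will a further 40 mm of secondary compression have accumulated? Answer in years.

t₂ ≈ 2.05 years

S_s = C_α·H/(1+e_p)·log₁₀(t₂/t₁) ⇒ log₁₀(t₂/t₁) = S_s·(1+e_p)/(C_α·H).
log₁₀(t₂/t₁) = 0.04 × (1+0.52) / (0.038×5.9) = 0.2712
t₂ = t₁ × 10^0.2712 = 1.1 × 1.867 = 2.054 years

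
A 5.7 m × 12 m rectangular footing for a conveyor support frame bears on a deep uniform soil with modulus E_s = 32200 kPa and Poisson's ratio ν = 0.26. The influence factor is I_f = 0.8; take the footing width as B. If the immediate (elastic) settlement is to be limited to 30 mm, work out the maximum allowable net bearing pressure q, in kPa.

S_e = q·B·(1−ν²)/E_s · I_f  ⇒  q = S_e·E_s / (B·(1−ν²)·I_f).
q = 0.03 × 32200 / (5.7 × 0.9324 × 0.8) = 227.2 kPa

q ≈ 227 kPa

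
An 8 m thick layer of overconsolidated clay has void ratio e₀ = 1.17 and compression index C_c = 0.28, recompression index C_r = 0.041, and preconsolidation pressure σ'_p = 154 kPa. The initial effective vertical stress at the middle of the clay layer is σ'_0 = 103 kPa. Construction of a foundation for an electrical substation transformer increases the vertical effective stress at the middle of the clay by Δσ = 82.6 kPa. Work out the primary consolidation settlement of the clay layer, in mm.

Final effective stress: σ'_f = 103 + 82.6 = 185.6 kPa.
σ'_f = 185.6 > σ'_p = 154 kPa, so the stress path crosses the preconsolidation pressure — recompression up to σ'_p, then virgin compression beyond:
S_c = H/(1+e₀)·[C_r·log₁₀(σ'_p/σ'_0) + C_c·log₁₀(σ'_f/σ'_p)]
    = 8/2.17 × [0.041×log₁₀(154/103) + 0.28×log₁₀(185.6/154)]
    = 3.6866 × [0.007162 + 0.022696] = 0.1101 m

S_c ≈ 110 mm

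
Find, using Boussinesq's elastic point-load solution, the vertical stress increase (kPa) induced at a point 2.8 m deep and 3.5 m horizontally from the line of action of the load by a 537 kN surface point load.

Δσ_z ≈ 3.11 kPa

Boussinesq vertical stress below a point load on an elastic half-space:
Δσ_z = 3P/(2πz²) · [1 + (r/z)²]^(−5/2)
r/z = 3.5/2.8 = 1.25; [1+(r/z)²]^(−5/2) = 0.095135.
Δσ_z = 3×537/(2π×2.8²) × 0.095135 = 32.704 × 0.095135 = 3.111 kPa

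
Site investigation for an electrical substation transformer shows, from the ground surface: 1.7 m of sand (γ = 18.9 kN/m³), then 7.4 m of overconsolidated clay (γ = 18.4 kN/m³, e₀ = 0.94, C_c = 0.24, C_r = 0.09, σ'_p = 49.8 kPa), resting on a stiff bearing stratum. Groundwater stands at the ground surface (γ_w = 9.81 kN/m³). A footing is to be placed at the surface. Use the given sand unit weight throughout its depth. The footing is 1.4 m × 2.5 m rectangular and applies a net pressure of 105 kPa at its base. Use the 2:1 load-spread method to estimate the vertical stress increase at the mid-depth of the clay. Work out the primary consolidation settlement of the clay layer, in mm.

Mid-depth of clay below the ground surface: z = 1.7 + 7.4/2 = 5.4 m.
Total vertical stress at mid-clay: σ_v = 18.9×1.7 + 18.4×3.7 = 100.21 kPa.
Pore pressure: u = 9.81×(5.4 − 0) = 52.974 kPa.
Initial effective stress: σ'_0 = σ_v − u = 100.21 − 52.974 = 47.236 kPa.
Stress increase at mid-clay by the 2:1 spreading method:
Δσ = qBL/((B+z)(L+z)) = 105×1.4×2.5/((1.4+5.4)(2.5+5.4)) = 6.841 kPa
Final effective stress: σ'_f = 47.236 + 6.841 = 54.077 kPa.
σ'_f = 54.077 > σ'_p = 49.8 kPa, so the stress path crosses the preconsolidation pressure — recompression up to σ'_p, then virgin compression beyond:
S_c = H/(1+e₀)·[C_r·log₁₀(σ'_p/σ'_0) + C_c·log₁₀(σ'_f/σ'_p)]
    = 7.4/1.94 × [0.09×log₁₀(49.8/47.236) + 0.24×log₁₀(54.077/49.8)]
    = 3.8144 × [0.0020661 + 0.008588] = 0.04064 m

S_c ≈ 40.6 mm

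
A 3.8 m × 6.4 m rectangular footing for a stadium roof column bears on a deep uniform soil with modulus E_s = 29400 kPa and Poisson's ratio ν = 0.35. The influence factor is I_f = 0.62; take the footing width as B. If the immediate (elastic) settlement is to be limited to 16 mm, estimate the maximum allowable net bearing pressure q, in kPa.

S_e = q·B·(1−ν²)/E_s · I_f  ⇒  q = S_e·E_s / (B·(1−ν²)·I_f).
q = 0.016 × 29400 / (3.8 × 0.8775 × 0.62) = 227.5 kPa

q ≈ 228 kPa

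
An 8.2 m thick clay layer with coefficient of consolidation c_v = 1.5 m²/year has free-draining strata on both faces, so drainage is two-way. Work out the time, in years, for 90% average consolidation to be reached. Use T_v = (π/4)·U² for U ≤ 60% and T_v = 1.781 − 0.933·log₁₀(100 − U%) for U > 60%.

Drainage path length: H_d = H/2 = 4.1 m (double drainage).
U > 60%: T_v = 1.781 − 0.933·log₁₀(100 − 90) = 0.848.
t = T_v·H_d²/c_v = 0.848×4.1²/1.5 = 9.503 years.

t ≈ 9.5 years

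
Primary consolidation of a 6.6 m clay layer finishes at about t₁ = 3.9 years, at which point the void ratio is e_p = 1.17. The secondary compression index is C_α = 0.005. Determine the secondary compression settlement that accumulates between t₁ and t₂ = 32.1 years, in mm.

S_s ≈ 13.9 mm

Secondary compression: S_s = C_α·H/(1+e_p)·log₁₀(t₂/t₁)
S_s = 0.005×6.6/(1+1.17)×log₁₀(32.1/3.9)
    = 0.01521 × 0.9154 = 0.01392 m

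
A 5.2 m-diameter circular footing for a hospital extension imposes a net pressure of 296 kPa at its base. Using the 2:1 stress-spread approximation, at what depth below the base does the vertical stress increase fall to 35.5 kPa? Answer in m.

z ≈ 9.82 m

2:1 spreading — at depth z the loaded area has grown by z in each plan dimension:
qD²/(D+z)² = Δσ_z ⇒ z = D(√(q/Δσ_z) − 1) = 5.2×(√(296/35.5) − 1) = 9.815 m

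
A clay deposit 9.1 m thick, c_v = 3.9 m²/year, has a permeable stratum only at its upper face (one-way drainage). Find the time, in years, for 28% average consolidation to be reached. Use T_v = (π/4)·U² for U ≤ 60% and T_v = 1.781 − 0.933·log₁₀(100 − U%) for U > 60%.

t ≈ 1.31 years

Drainage path length: H_d = H = 9.1 m (single drainage).
U ≤ 60%: T_v = (π/4)·U² = (π/4)×0.28² = 0.061575.
t = T_v·H_d²/c_v = 0.061575×9.1²/3.9 = 1.307 years.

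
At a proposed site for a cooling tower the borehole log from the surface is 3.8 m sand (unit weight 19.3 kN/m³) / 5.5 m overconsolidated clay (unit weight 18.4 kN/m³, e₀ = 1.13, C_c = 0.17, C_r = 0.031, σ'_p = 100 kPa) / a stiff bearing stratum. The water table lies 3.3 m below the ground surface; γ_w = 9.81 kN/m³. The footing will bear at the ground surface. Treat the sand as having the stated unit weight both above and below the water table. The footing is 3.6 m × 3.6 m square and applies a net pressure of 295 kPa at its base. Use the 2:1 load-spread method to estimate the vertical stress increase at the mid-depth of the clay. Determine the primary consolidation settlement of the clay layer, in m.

Mid-depth of clay below the ground surface: z = 3.8 + 5.5/2 = 6.55 m.
Total vertical stress at mid-clay: σ_v = 19.3×3.8 + 18.4×2.75 = 123.94 kPa.
Pore pressure: u = 9.81×(6.55 − 3.3) = 31.883 kPa.
Initial effective stress: σ'_0 = σ_v − u = 123.94 − 31.883 = 92.057 kPa.
Stress increase at mid-clay by the 2:1 spreading method:
Δσ = qBL/((B+z)(L+z)) = 295×3.6×3.6/((3.6+6.55)(3.6+6.55)) = 37.11 kPa
Final effective stress: σ'_f = 92.057 + 37.11 = 129.17 kPa.
σ'_f = 129.17 > σ'_p = 100 kPa, so the stress path crosses the preconsolidation pressure — recompression up to σ'_p, then virgin compression beyond:
S_c = H/(1+e₀)·[C_r·log₁₀(σ'_p/σ'_0) + C_c·log₁₀(σ'_f/σ'_p)]
    = 5.5/2.13 × [0.031×log₁₀(100/92.057) + 0.17×log₁₀(129.17/100)]
    = 2.5822 × [0.0011142 + 0.018897] = 0.05167 m

S_c ≈ 0.0517 m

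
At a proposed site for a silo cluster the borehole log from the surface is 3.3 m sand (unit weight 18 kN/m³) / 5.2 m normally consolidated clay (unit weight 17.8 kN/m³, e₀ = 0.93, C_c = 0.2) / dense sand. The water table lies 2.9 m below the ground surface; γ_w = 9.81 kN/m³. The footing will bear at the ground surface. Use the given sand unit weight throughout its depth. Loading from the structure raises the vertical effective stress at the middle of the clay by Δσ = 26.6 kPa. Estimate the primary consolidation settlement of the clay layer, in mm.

Mid-depth of clay below the ground surface: z = 3.3 + 5.2/2 = 5.9 m.
Total vertical stress at mid-clay: σ_v = 18×3.3 + 17.8×2.6 = 105.68 kPa.
Pore pressure: u = 9.81×(5.9 − 2.9) = 29.43 kPa.
Initial effective stress: σ'_0 = σ_v − u = 105.68 − 29.43 = 76.25 kPa.
Final effective stress: σ'_f = σ'_0 + Δσ = 76.25 + 26.6 = 102.85 kPa.
Normally consolidated clay, so the full stress increment lies on the virgin compression line:
S_c = C_c·H/(1+e₀)·log₁₀(σ'_f/σ'_0) = 0.2×5.2/(1+0.93)×log₁₀(102.85/76.25)
    = 0.53886 × 0.12996 = 0.07003 m

S_c ≈ 70 mm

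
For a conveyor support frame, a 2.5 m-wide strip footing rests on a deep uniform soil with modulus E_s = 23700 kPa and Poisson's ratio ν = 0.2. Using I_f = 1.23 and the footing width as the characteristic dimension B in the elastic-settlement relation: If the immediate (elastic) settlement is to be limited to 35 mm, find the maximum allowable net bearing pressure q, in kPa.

S_e = q·B·(1−ν²)/E_s · I_f  ⇒  q = S_e·E_s / (B·(1−ν²)·I_f).
q = 0.035 × 23700 / (2.5 × 0.96 × 1.23) = 281 kPa

q ≈ 281 kPa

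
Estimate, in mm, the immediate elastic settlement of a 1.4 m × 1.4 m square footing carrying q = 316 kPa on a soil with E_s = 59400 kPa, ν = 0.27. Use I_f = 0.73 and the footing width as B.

Immediate (elastic) settlement: S_e = q·B·(1−ν²)/E_s · I_f.
S_e = 316 × 1.4 × (1 − 0.27²) / 59400 × 0.73
    = 316 × 1.4 × 0.9271 / 59400 × 0.73
    = 0.005041 m = 5.041 mm

S_e ≈ 5.04 mm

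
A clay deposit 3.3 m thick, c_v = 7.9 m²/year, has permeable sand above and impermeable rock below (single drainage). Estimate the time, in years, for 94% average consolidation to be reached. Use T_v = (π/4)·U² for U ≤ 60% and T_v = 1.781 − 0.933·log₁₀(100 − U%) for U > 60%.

t ≈ 1.45 years

Drainage path length: H_d = H = 3.3 m (single drainage).
U > 60%: T_v = 1.781 − 0.933·log₁₀(100 − 94) = 1.055.
t = T_v·H_d²/c_v = 1.055×3.3²/7.9 = 1.454 years.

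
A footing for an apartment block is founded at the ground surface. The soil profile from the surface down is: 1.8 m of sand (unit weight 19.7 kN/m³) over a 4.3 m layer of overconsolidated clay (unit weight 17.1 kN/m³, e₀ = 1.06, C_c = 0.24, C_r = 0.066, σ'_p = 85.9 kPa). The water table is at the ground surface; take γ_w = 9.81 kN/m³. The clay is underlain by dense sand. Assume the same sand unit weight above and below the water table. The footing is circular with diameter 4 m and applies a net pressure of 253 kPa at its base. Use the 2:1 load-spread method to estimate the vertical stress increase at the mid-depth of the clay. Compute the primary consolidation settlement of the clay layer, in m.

Mid-depth of clay below the ground surface: z = 1.8 + 4.3/2 = 3.95 m.
Total vertical stress at mid-clay: σ_v = 19.7×1.8 + 17.1×2.15 = 72.225 kPa.
Pore pressure: u = 9.81×(3.95 − 0) = 38.75 kPa.
Initial effective stress: σ'_0 = σ_v − u = 72.225 − 38.75 = 33.475 kPa.
Stress increase at mid-clay by the 2:1 spreading method:
Δσ ≈ qD²/(D+z)² = 253×4²/(4+3.95)² = 64.048 kPa
Final effective stress: σ'_f = 33.475 + 64.048 = 97.523 kPa.
σ'_f = 97.523 > σ'_p = 85.9 kPa, so the stress path crosses the preconsolidation pressure — recompression up to σ'_p, then virgin compression beyond:
S_c = H/(1+e₀)·[C_r·log₁₀(σ'_p/σ'_0) + C_c·log₁₀(σ'_f/σ'_p)]
    = 4.3/2.06 × [0.066×log₁₀(85.9/33.475) + 0.24×log₁₀(97.523/85.9)]
    = 2.0874 × [0.027012 + 0.013227] = 0.08399 m

S_c ≈ 0.084 m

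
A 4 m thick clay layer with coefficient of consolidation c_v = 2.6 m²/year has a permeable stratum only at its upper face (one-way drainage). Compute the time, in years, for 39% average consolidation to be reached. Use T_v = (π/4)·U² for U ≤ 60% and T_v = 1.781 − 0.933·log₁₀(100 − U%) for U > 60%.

Drainage path length: H_d = H = 4 m (single drainage).
U ≤ 60%: T_v = (π/4)·U² = (π/4)×0.39² = 0.11946.
t = T_v·H_d²/c_v = 0.11946×4²/2.6 = 0.7351 years.

t ≈ 0.735 years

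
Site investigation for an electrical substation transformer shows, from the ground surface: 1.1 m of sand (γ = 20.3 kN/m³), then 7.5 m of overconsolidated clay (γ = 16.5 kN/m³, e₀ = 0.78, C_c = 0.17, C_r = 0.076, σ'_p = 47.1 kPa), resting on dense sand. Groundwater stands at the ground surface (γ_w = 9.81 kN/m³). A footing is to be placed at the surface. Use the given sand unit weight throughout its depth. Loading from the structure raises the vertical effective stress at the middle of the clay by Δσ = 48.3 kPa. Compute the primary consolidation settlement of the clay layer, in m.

Mid-depth of clay below the ground surface: z = 1.1 + 7.5/2 = 4.85 m.
Total vertical stress at mid-clay: σ_v = 20.3×1.1 + 16.5×3.75 = 84.205 kPa.
Pore pressure: u = 9.81×(4.85 − 0) = 47.578 kPa.
Initial effective stress: σ'_0 = σ_v − u = 84.205 − 47.578 = 36.627 kPa.
Final effective stress: σ'_f = 36.627 + 48.3 = 84.927 kPa.
σ'_f = 84.927 > σ'_p = 47.1 kPa, so the stress path crosses the preconsolidation pressure — recompression up to σ'_p, then virgin compression beyond:
S_c = H/(1+e₀)·[C_r·log₁₀(σ'_p/σ'_0) + C_c·log₁₀(σ'_f/σ'_p)]
    = 7.5/1.78 × [0.076×log₁₀(47.1/36.627) + 0.17×log₁₀(84.927/47.1)]
    = 4.2135 × [0.0083007 + 0.043524] = 0.2184 m

S_c ≈ 0.218 m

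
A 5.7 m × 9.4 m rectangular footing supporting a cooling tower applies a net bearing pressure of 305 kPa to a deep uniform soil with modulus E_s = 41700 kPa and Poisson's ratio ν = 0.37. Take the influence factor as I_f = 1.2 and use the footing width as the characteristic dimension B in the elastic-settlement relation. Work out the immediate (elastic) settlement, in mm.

S_e ≈ 43.2 mm

Immediate (elastic) settlement: S_e = q·B·(1−ν²)/E_s · I_f.
S_e = 305 × 5.7 × (1 − 0.37²) / 41700 × 1.2
    = 305 × 5.7 × 0.8631 / 41700 × 1.2
    = 0.04318 m = 43.18 mm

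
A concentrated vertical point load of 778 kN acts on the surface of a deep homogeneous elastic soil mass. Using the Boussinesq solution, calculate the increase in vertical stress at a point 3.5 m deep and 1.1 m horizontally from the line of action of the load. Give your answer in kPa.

Δσ_z ≈ 24 kPa

Boussinesq vertical stress below a point load on an elastic half-space:
Δσ_z = 3P/(2πz²) · [1 + (r/z)²]^(−5/2)
r/z = 1.1/3.5 = 0.31429; [1+(r/z)²]^(−5/2) = 0.79018.
Δσ_z = 3×778/(2π×3.5²) × 0.79018 = 30.324 × 0.79018 = 23.96 kPa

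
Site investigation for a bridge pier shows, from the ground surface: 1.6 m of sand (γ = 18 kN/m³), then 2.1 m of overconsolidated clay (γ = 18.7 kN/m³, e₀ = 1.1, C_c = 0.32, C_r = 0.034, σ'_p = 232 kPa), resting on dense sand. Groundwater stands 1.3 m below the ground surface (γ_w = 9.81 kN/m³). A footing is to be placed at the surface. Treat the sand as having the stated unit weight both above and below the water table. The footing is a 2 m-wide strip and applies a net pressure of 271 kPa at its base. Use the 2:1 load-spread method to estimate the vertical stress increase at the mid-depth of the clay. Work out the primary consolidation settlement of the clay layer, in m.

Mid-depth of clay below the ground surface: z = 1.6 + 2.1/2 = 2.65 m.
Total vertical stress at mid-clay: σ_v = 18×1.6 + 18.7×1.05 = 48.435 kPa.
Pore pressure: u = 9.81×(2.65 − 1.3) = 13.244 kPa.
Initial effective stress: σ'_0 = σ_v − u = 48.435 − 13.244 = 35.191 kPa.
Stress increase at mid-clay by the 2:1 spreading method:
Δσ = qB/(B+z) = 271×2/(2+2.65) = 116.56 kPa
Final effective stress: σ'_f = 35.191 + 116.56 = 151.75 kPa.
σ'_f = 151.75 ≤ σ'_p = 232 kPa, so the clay remains overconsolidated and only the recompression index applies:
S_c = C_r·H/(1+e₀)·log₁₀(σ'_f/σ'_0) = 0.034×2.1/2.1×log₁₀(151.75/35.191)
    = 0.034 × 0.6347 = 0.02158 m

S_c ≈ 0.0216 m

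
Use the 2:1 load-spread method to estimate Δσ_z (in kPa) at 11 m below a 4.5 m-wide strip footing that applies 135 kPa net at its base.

Δσ_z ≈ 39.2 kPa

By the 2:1 method the load spreads at 1 horizontal : 2 vertical, so at depth z the loaded area has grown by z in each plan dimension:
Δσ = qB/(B+z) = 135×4.5/(4.5+11) = 39.194 kPa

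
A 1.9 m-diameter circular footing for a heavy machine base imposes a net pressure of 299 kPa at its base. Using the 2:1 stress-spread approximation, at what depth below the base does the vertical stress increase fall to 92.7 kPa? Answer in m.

2:1 spreading — at depth z the loaded area has grown by z in each plan dimension:
qD²/(D+z)² = Δσ_z ⇒ z = D(√(q/Δσ_z) − 1) = 1.9×(√(299/92.7) − 1) = 1.512 m

z ≈ 1.51 m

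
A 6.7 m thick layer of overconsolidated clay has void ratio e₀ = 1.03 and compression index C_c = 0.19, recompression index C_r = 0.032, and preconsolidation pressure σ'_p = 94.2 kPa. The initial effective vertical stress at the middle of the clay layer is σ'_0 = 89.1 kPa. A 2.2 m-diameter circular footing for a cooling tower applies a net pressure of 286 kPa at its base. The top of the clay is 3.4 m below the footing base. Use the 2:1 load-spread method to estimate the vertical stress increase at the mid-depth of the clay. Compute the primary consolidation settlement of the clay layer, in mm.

Mid-depth of clay below the footing base: z = 3.4 + 6.7/2 = 6.75 m.
Stress increase at mid-clay by the 2:1 spreading method:
Δσ ≈ qD²/(D+z)² = 286×2.2²/(2.2+6.75)² = 17.281 kPa
Final effective stress: σ'_f = 89.1 + 17.281 = 106.38 kPa.
σ'_f = 106.38 > σ'_p = 94.2 kPa, so the stress path crosses the preconsolidation pressure — recompression up to σ'_p, then virgin compression beyond:
S_c = H/(1+e₀)·[C_r·log₁₀(σ'_p/σ'_0) + C_c·log₁₀(σ'_f/σ'_p)]
    = 6.7/2.03 × [0.032×log₁₀(94.2/89.1) + 0.19×log₁₀(106.38/94.2)]
    = 3.3005 × [0.00077354 + 0.010034] = 0.03567 m

S_c ≈ 35.7 mm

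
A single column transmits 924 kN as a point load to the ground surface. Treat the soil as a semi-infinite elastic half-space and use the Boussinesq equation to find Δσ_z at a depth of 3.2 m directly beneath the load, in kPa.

Δσ_z ≈ 43.1 kPa

Boussinesq vertical stress below a point load on an elastic half-space:
Δσ_z = 3P/(2πz²) · [1 + (r/z)²]^(−5/2)
r/z = 0/3.2 = 0; [1+(r/z)²]^(−5/2) = 1.
Δσ_z = 3×924/(2π×3.2²) × 1 = 43.084 × 1 = 43.08 kPa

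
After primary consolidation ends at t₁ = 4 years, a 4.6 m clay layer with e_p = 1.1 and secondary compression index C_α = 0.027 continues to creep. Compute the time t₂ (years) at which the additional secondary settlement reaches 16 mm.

t₂ ≈ 7.46 years

S_s = C_α·H/(1+e_p)·log₁₀(t₂/t₁) ⇒ log₁₀(t₂/t₁) = S_s·(1+e_p)/(C_α·H).
log₁₀(t₂/t₁) = 0.016 × (1+1.1) / (0.027×4.6) = 0.2705
t₂ = t₁ × 10^0.2705 = 4 × 1.864 = 7.457 years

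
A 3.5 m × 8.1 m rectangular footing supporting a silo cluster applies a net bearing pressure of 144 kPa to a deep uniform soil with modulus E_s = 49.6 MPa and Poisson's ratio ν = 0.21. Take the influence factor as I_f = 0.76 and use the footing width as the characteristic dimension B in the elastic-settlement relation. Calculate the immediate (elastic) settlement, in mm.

S_e ≈ 7.38 mm

Immediate (elastic) settlement: S_e = q·B·(1−ν²)/E_s · I_f.
E_s = 49.6 MPa = 49600 kPa.
S_e = 144 × 3.5 × (1 − 0.21²) / 49600 × 0.76
    = 144 × 3.5 × 0.9559 / 49600 × 0.76
    = 0.007382 m = 7.382 mm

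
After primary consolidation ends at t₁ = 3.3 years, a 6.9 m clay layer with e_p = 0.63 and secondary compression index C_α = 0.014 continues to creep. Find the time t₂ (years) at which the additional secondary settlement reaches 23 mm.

t₂ ≈ 8.07 years

S_s = C_α·H/(1+e_p)·log₁₀(t₂/t₁) ⇒ log₁₀(t₂/t₁) = S_s·(1+e_p)/(C_α·H).
log₁₀(t₂/t₁) = 0.023 × (1+0.63) / (0.014×6.9) = 0.3881
t₂ = t₁ × 10^0.3881 = 3.3 × 2.444 = 8.065 years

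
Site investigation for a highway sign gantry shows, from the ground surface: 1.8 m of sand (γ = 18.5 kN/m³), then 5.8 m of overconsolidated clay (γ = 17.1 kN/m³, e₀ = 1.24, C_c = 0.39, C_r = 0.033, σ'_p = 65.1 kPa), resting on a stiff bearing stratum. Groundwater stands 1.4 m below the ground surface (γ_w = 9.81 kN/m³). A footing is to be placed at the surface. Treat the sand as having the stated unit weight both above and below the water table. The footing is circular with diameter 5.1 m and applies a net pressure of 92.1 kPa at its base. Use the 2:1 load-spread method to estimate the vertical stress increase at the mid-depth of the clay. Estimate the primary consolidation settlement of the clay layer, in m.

Mid-depth of clay below the ground surface: z = 1.8 + 5.8/2 = 4.7 m.
Total vertical stress at mid-clay: σ_v = 18.5×1.8 + 17.1×2.9 = 82.89 kPa.
Pore pressure: u = 9.81×(4.7 − 1.4) = 32.373 kPa.
Initial effective stress: σ'_0 = σ_v − u = 82.89 − 32.373 = 50.517 kPa.
Stress increase at mid-clay by the 2:1 spreading method:
Δσ ≈ qD²/(D+z)² = 92.1×5.1²/(5.1+4.7)² = 24.943 kPa
Final effective stress: σ'_f = 50.517 + 24.943 = 75.46 kPa.
σ'_f = 75.46 > σ'_p = 65.1 kPa, so the stress path crosses the preconsolidation pressure — recompression up to σ'_p, then virgin compression beyond:
S_c = H/(1+e₀)·[C_r·log₁₀(σ'_p/σ'_0) + C_c·log₁₀(σ'_f/σ'_p)]
    = 5.8/2.24 × [0.033×log₁₀(65.1/50.517) + 0.39×log₁₀(75.46/65.1)]
    = 2.5893 × [0.0036347 + 0.025013] = 0.07418 m

S_c ≈ 0.0742 m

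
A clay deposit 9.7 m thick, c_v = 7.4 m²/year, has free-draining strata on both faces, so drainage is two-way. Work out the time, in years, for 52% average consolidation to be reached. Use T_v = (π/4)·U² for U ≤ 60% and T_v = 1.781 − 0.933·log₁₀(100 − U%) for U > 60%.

Drainage path length: H_d = H/2 = 4.85 m (double drainage).
U ≤ 60%: T_v = (π/4)·U² = (π/4)×0.52² = 0.21237.
t = T_v·H_d²/c_v = 0.21237×4.85²/7.4 = 0.6751 years.

t ≈ 0.675 years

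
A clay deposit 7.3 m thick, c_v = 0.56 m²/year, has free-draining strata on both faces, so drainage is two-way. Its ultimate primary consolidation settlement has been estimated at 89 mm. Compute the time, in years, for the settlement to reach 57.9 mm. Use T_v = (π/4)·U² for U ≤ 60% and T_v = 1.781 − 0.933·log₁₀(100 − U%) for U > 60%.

Drainage path length: H_d = H/2 = 3.65 m (double drainage).
U = S(t)/S_ult = 57.9/89 = 0.6506.
U > 60%: T_v = 1.781 − 0.933·log₁₀(100 − 65.056) = 0.34104.
t = T_v·H_d²/c_v = 0.34104×3.65²/0.56 = 8.113 years.

t ≈ 8.11 years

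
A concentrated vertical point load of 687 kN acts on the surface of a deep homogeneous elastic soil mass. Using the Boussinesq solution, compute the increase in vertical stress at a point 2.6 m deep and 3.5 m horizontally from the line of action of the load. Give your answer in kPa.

Δσ_z ≈ 3.66 kPa

Boussinesq vertical stress below a point load on an elastic half-space:
Δσ_z = 3P/(2πz²) · [1 + (r/z)²]^(−5/2)
r/z = 3.5/2.6 = 1.3462; [1+(r/z)²]^(−5/2) = 0.075407.
Δσ_z = 3×687/(2π×2.6²) × 0.075407 = 48.523 × 0.075407 = 3.659 kPa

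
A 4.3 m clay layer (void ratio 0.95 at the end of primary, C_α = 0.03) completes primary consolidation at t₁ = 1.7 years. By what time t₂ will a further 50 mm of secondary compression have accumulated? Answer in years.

t₂ ≈ 9.69 years

S_s = C_α·H/(1+e_p)·log₁₀(t₂/t₁) ⇒ log₁₀(t₂/t₁) = S_s·(1+e_p)/(C_α·H).
log₁₀(t₂/t₁) = 0.05 × (1+0.95) / (0.03×4.3) = 0.7558
t₂ = t₁ × 10^0.7558 = 1.7 × 5.699 = 9.689 years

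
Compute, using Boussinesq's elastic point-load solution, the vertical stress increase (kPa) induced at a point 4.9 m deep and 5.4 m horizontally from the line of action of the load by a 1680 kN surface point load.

Boussinesq vertical stress below a point load on an elastic half-space:
Δσ_z = 3P/(2πz²) · [1 + (r/z)²]^(−5/2)
r/z = 5.4/4.9 = 1.102; [1+(r/z)²]^(−5/2) = 0.13703.
Δσ_z = 3×1680/(2π×4.9²) × 0.13703 = 33.409 × 0.13703 = 4.578 kPa

Δσ_z ≈ 4.58 kPa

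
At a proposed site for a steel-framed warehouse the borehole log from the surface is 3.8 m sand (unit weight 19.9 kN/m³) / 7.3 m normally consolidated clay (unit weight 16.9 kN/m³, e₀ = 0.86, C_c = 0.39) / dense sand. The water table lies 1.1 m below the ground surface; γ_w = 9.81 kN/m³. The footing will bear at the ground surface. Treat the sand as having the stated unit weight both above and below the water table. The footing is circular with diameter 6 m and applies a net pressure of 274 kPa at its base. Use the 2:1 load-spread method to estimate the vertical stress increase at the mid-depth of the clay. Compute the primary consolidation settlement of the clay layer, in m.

Mid-depth of clay below the ground surface: z = 3.8 + 7.3/2 = 7.45 m.
Total vertical stress at mid-clay: σ_v = 19.9×3.8 + 16.9×3.65 = 137.3 kPa.
Pore pressure: u = 9.81×(7.45 − 1.1) = 62.294 kPa.
Initial effective stress: σ'_0 = σ_v − u = 137.3 − 62.294 = 75.006 kPa.
Stress increase at mid-clay by the 2:1 spreading method:
Δσ ≈ qD²/(D+z)² = 274×6²/(6+7.45)² = 54.527 kPa
Final effective stress: σ'_f = σ'_0 + Δσ = 75.006 + 54.527 = 129.53 kPa.
Normally consolidated clay, so the full stress increment lies on the virgin compression line:
S_c = C_c·H/(1+e₀)·log₁₀(σ'_f/σ'_0) = 0.39×7.3/(1+0.86)×log₁₀(129.53/75.006)
    = 1.5306 × 0.23727 = 0.3632 m

S_c ≈ 0.363 m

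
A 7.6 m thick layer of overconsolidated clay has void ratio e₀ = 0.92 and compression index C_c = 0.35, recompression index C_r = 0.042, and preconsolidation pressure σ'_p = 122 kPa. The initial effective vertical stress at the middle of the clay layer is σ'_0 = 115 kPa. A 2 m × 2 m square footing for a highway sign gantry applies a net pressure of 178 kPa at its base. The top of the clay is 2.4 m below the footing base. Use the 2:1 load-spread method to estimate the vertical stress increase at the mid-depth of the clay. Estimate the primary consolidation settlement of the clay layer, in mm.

Mid-depth of clay below the footing base: z = 2.4 + 7.6/2 = 6.2 m.
Stress increase at mid-clay by the 2:1 spreading method:
Δσ = qBL/((B+z)(L+z)) = 178×2×2/((2+6.2)(2+6.2)) = 10.589 kPa
Final effective stress: σ'_f = 115 + 10.589 = 125.59 kPa.
σ'_f = 125.59 > σ'_p = 122 kPa, so the stress path crosses the preconsolidation pressure — recompression up to σ'_p, then virgin compression beyond:
S_c = H/(1+e₀)·[C_r·log₁₀(σ'_p/σ'_0) + C_c·log₁₀(σ'_f/σ'_p)]
    = 7.6/1.92 × [0.042×log₁₀(122/115) + 0.35×log₁₀(125.59/122)]
    = 3.9583 × [0.0010778 + 0.0044083] = 0.02172 m

S_c ≈ 21.7 mm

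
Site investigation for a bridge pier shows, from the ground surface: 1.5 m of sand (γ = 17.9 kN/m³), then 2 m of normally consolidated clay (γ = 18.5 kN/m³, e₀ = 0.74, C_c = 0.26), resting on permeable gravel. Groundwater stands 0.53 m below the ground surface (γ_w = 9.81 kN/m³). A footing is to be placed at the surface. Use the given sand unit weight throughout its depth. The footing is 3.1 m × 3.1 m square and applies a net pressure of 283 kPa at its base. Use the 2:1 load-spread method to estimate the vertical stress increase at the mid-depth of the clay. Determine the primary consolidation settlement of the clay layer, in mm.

S_c ≈ 190 mm

Mid-depth of clay below the ground surface: z = 1.5 + 2/2 = 2.5 m.
Total vertical stress at mid-clay: σ_v = 17.9×1.5 + 18.5×1 = 45.35 kPa.
Pore pressure: u = 9.81×(2.5 − 0.53) = 19.326 kPa.
Initial effective stress: σ'_0 = σ_v − u = 45.35 − 19.326 = 26.024 kPa.
Stress increase at mid-clay by the 2:1 spreading method:
Δσ = qBL/((B+z)(L+z)) = 283×3.1×3.1/((3.1+2.5)(3.1+2.5)) = 86.723 kPa
Final effective stress: σ'_f = σ'_0 + Δσ = 26.024 + 86.723 = 112.75 kPa.
Normally consolidated clay, so the full stress increment lies on the virgin compression line:
S_c = C_c·H/(1+e₀)·log₁₀(σ'_f/σ'_0) = 0.26×2/(1+0.74)×log₁₀(112.75/26.024)
    = 0.29885 × 0.63674 = 0.1903 m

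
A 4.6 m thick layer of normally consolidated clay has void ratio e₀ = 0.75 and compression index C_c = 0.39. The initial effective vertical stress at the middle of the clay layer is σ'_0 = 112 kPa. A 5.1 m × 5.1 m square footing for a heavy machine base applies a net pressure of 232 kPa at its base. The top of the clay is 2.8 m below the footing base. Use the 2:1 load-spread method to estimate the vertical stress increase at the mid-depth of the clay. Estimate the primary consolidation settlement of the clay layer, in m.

Mid-depth of clay below the footing base: z = 2.8 + 4.6/2 = 5.1 m.
Stress increase at mid-clay by the 2:1 spreading method:
Δσ = qBL/((B+z)(L+z)) = 232×5.1×5.1/((5.1+5.1)(5.1+5.1)) = 58 kPa
Final effective stress: σ'_f = σ'_0 + Δσ = 112 + 58 = 170 kPa.
Normally consolidated clay, so the full stress increment lies on the virgin compression line:
S_c = C_c·H/(1+e₀)·log₁₀(σ'_f/σ'_0) = 0.39×4.6/(1+0.75)×log₁₀(170/112)
    = 1.0251 × 0.18123 = 0.1858 m

S_c ≈ 0.186 m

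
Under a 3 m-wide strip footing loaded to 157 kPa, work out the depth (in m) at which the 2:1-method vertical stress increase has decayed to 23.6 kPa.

2:1 spreading — at depth z the loaded area has grown by z in each plan dimension:
qB/(B+z) = Δσ_z ⇒ z = qB/Δσ_z − B = 157×3/23.6 − 3 = 16.96 m

z ≈ 17 m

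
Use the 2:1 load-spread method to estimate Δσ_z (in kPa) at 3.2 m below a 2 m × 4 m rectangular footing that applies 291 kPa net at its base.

By the 2:1 method the load spreads at 1 horizontal : 2 vertical, so at depth z the loaded area has grown by z in each plan dimension:
Δσ = qBL/((B+z)(L+z)) = 291×2×4/((2+3.2)(4+3.2)) = 62.179 kPa

Δσ_z ≈ 62.2 kPa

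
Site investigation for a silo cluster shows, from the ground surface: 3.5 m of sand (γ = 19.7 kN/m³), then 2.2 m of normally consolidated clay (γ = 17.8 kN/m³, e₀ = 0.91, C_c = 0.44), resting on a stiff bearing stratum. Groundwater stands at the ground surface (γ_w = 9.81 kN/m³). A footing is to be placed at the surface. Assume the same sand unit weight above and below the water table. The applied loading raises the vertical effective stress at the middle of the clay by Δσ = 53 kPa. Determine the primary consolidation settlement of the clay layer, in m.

S_c ≈ 0.176 m

Mid-depth of clay below the ground surface: z = 3.5 + 2.2/2 = 4.6 m.
Total vertical stress at mid-clay: σ_v = 19.7×3.5 + 17.8×1.1 = 88.53 kPa.
Pore pressure: u = 9.81×(4.6 − 0) = 45.126 kPa.
Initial effective stress: σ'_0 = σ_v − u = 88.53 − 45.126 = 43.404 kPa.
Final effective stress: σ'_f = σ'_0 + Δσ = 43.404 + 53 = 96.404 kPa.
Normally consolidated clay, so the full stress increment lies on the virgin compression line:
S_c = C_c·H/(1+e₀)·log₁₀(σ'_f/σ'_0) = 0.44×2.2/(1+0.91)×log₁₀(96.404/43.404)
    = 0.50681 × 0.34657 = 0.1756 m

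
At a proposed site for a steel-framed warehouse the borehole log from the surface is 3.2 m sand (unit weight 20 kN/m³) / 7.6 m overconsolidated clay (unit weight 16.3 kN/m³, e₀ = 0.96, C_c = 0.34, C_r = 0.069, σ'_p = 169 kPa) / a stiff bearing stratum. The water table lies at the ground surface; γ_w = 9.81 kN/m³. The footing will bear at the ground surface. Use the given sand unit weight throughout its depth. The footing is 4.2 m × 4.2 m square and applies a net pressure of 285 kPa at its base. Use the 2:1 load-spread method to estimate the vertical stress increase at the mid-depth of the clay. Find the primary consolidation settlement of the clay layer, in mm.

S_c ≈ 61.6 mm

Mid-depth of clay below the ground surface: z = 3.2 + 7.6/2 = 7 m.
Total vertical stress at mid-clay: σ_v = 20×3.2 + 16.3×3.8 = 125.94 kPa.
Pore pressure: u = 9.81×(7 − 0) = 68.67 kPa.
Initial effective stress: σ'_0 = σ_v − u = 125.94 − 68.67 = 57.27 kPa.
Stress increase at mid-clay by the 2:1 spreading method:
Δσ = qBL/((B+z)(L+z)) = 285×4.2×4.2/((4.2+7)(4.2+7)) = 40.078 kPa
Final effective stress: σ'_f = 57.27 + 40.078 = 97.348 kPa.
σ'_f = 97.348 ≤ σ'_p = 169 kPa, so the clay remains overconsolidated and only the recompression index applies:
S_c = C_r·H/(1+e₀)·log₁₀(σ'_f/σ'_0) = 0.069×7.6/1.96×log₁₀(97.348/57.27)
    = 0.26755 × 0.2304 = 0.06164 m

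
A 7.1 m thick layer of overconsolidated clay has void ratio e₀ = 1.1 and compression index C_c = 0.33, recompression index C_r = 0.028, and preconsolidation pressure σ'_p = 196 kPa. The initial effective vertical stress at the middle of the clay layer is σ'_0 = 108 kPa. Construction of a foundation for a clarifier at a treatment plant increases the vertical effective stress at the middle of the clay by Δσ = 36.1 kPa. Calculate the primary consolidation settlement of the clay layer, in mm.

Final effective stress: σ'_f = 108 + 36.1 = 144.1 kPa.
σ'_f = 144.1 ≤ σ'_p = 196 kPa, so the clay remains overconsolidated and only the recompression index applies:
S_c = C_r·H/(1+e₀)·log₁₀(σ'_f/σ'_0) = 0.028×7.1/2.1×log₁₀(144.1/108)
    = 0.094668 × 0.12524 = 0.01186 m

S_c ≈ 11.9 mm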